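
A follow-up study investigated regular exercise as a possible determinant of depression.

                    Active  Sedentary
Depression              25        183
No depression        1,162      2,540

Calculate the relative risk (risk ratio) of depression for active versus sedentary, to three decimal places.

0.313

Reading the table with exposure as columns: a = 25 (Active, case), b = 1162 (Active, non-case), c = 183 (Sedentary, case), d = 2540.
Risk in exposed = 25/1187 = 0.02106; risk in unexposed = 183/2723 = 0.06721.
RR = 0.02106 / 0.06721 = 0.31339
The risk is 69% lower among the exposed than among the unexposed.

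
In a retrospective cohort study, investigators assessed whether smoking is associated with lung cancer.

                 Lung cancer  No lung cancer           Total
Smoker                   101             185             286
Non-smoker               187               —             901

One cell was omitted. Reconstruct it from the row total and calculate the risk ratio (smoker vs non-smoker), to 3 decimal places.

1.702

The missing cell is in the unexposed row: 901 − 187 = 714.
So a = 101, b = 185, c = 187, d = 714.
RR = [a/(a+b)] / [c/(c+d)] = (101/286) / (187/901) = 0.35315/0.20755 = 1.70153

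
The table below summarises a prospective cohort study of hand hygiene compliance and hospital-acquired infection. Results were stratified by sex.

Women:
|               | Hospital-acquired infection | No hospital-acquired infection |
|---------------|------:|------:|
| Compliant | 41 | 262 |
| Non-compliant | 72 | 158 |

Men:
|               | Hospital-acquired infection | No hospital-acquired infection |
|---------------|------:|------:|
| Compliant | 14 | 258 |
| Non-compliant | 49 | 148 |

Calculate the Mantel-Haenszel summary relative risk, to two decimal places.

0.34

RR_MH = Σ(aᵢ·n₀ᵢ/nᵢ) / Σ(cᵢ·n₁ᵢ/nᵢ), with n₁ᵢ = aᵢ+bᵢ (exposed), n₀ᵢ = cᵢ+dᵢ (unexposed), nᵢ = n₁ᵢ+n₀ᵢ.
Stratum 1 (Women): n₁ = 303, n₀ = 230, n = 533; a·n₀/n = 41·230/533 = 17.6923; c·n₁/n = 72·303/533 = 40.9306
Stratum 2 (Men): n₁ = 272, n₀ = 197, n = 469; a·n₀/n = 14·197/469 = 5.8806; c·n₁/n = 49·272/469 = 28.4179
RR_MH = (17.6923 + 5.8806) / (40.9306 + 28.4179) = 23.5729 / 69.3485 = 0.33992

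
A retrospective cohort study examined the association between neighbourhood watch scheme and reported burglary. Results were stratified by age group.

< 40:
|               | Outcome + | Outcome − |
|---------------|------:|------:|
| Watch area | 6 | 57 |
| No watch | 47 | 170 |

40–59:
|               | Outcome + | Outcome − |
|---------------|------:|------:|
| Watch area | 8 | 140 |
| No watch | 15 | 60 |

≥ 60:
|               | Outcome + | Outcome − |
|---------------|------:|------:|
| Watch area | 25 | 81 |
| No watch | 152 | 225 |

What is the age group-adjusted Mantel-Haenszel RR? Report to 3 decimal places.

0.498

RR_MH = Σ(aᵢ·n₀ᵢ/nᵢ) / Σ(cᵢ·n₁ᵢ/nᵢ), with n₁ᵢ = aᵢ+bᵢ (exposed), n₀ᵢ = cᵢ+dᵢ (unexposed), nᵢ = n₁ᵢ+n₀ᵢ.
Stratum 1 (< 40): n₁ = 63, n₀ = 217, n = 280; a·n₀/n = 6·217/280 = 4.6500; c·n₁/n = 47·63/280 = 10.5750
Stratum 2 (40–59): n₁ = 148, n₀ = 75, n = 223; a·n₀/n = 8·75/223 = 2.6906; c·n₁/n = 15·148/223 = 9.9552
Stratum 3 (≥ 60): n₁ = 106, n₀ = 377, n = 483; a·n₀/n = 25·377/483 = 19.5135; c·n₁/n = 152·106/483 = 33.3582
RR_MH = (4.6500 + 2.6906 + 19.5135) / (10.5750 + 9.9552 + 33.3582) = 26.8540 / 53.8883 = 0.49833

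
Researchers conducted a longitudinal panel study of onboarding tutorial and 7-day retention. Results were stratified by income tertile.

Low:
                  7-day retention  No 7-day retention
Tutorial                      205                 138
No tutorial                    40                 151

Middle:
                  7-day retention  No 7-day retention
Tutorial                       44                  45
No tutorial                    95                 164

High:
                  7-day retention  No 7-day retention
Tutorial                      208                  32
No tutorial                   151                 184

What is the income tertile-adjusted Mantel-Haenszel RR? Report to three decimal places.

2.011

RR_MH = Σ(aᵢ·n₀ᵢ/nᵢ) / Σ(cᵢ·n₁ᵢ/nᵢ), with n₁ᵢ = aᵢ+bᵢ (exposed), n₀ᵢ = cᵢ+dᵢ (unexposed), nᵢ = n₁ᵢ+n₀ᵢ.
Stratum 1 (Low): n₁ = 343, n₀ = 191, n = 534; a·n₀/n = 205·191/534 = 73.3240; c·n₁/n = 40·343/534 = 25.6929
Stratum 2 (Middle): n₁ = 89, n₀ = 259, n = 348; a·n₀/n = 44·259/348 = 32.7471; c·n₁/n = 95·89/348 = 24.2960
Stratum 3 (High): n₁ = 240, n₀ = 335, n = 575; a·n₀/n = 208·335/575 = 121.1826; c·n₁/n = 151·240/575 = 63.0261
RR_MH = (73.3240 + 32.7471 + 121.1826) / (25.6929 + 24.2960 + 63.0261) = 227.2537 / 113.0149 = 2.01083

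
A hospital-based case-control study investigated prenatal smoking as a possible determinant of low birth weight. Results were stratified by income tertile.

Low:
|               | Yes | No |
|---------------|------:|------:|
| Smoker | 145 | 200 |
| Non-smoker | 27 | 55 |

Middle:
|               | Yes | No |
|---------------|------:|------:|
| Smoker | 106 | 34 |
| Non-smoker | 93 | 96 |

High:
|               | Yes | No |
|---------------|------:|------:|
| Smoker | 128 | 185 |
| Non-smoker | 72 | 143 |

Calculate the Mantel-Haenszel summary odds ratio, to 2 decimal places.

1.77

OR_MH = Σ(aᵢdᵢ/nᵢ) / Σ(bᵢcᵢ/nᵢ), where nᵢ is the stratum total.
Stratum 1 (Low): n = 427; a·d/n = 145·55/427 = 18.6768; b·c/n = 200·27/427 = 12.6464
Stratum 2 (Middle): n = 329; a·d/n = 106·96/329 = 30.9301; b·c/n = 34·93/329 = 9.6109
Stratum 3 (High): n = 528; a·d/n = 128·143/528 = 34.6667; b·c/n = 185·72/528 = 25.2273
OR_MH = (18.6768 + 30.9301 + 34.6667) / (12.6464 + 9.6109 + 25.2273) = 84.2736 / 47.4846 = 1.77476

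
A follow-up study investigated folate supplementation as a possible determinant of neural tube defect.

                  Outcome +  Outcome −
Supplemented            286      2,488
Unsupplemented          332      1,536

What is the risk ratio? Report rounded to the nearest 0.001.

0.580

Cells: a = 286, b = 2488, c = 332, d = 1536.
Risk in exposed = 286/2774 = 0.10310; risk in unexposed = 332/1868 = 0.17773.
RR = 0.10310 / 0.17773 = 0.58009
The risk is 42% lower among the exposed than among the unexposed.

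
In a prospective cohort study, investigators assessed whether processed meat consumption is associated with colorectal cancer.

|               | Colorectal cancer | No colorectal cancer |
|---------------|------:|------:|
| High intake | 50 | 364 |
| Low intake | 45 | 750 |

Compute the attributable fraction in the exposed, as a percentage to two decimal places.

53.13

Cells: a = 50, b = 364, c = 45, d = 750.
Risk in exposed = 50/414 = 0.12077; risk in unexposed = 45/795 = 0.05660.
RR = 0.12077/0.05660 = 2.13366
AR% = (RR − 1)/RR × 100 = (2.13366 − 1)/2.13366 × 100 = 53.1321%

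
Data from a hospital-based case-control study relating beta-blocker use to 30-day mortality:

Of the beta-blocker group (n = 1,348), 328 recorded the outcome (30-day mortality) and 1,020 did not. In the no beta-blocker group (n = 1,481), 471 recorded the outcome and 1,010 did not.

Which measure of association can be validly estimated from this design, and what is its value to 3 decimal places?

0.690

From the description: a = 328, b = 1020, c = 471, d = 1010.
This is a hospital-based case-control study: participants were sampled on outcome status, so risks in the source population cannot be estimated directly — relative risk is not valid here. The odds ratio is the appropriate measure.
OR = (a·d)/(b·c) = (328 × 1010) / (1020 × 471) = 331280 / 480420 = 0.68956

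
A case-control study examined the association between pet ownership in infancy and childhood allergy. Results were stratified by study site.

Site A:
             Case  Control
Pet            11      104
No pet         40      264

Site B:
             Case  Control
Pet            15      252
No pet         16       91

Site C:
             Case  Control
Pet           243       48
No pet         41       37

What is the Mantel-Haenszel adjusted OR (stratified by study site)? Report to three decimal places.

OR_MH = Σ(aᵢdᵢ/nᵢ) / Σ(bᵢcᵢ/nᵢ), where nᵢ is the stratum total.
Stratum 1 (Site A): n = 419; a·d/n = 11·264/419 = 6.9308; b·c/n = 104·40/419 = 9.9284
Stratum 2 (Site B): n = 374; a·d/n = 15·91/374 = 3.6497; b·c/n = 252·16/374 = 10.7807
Stratum 3 (Site C): n = 369; a·d/n = 243·37/369 = 24.3659; b·c/n = 48·41/369 = 5.3333
OR_MH = (6.9308 + 3.6497 + 24.3659) / (9.9284 + 10.7807 + 5.3333) = 34.9464 / 26.0425 = 1.34190

1.342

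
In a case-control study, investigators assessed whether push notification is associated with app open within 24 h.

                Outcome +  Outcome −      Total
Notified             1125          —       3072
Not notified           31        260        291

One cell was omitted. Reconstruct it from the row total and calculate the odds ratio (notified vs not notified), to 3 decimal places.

4.846

The missing cell is in the exposed row: 3072 − 1125 = 1947.
So a = 1125, b = 1947, c = 31, d = 260.
OR = (a·d)/(b·c) = (1125 × 260) / (1947 × 31) = 292500 / 60357 = 4.84617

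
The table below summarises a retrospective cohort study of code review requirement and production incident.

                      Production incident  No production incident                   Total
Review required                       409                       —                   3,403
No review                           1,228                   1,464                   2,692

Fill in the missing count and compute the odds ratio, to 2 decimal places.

The missing cell is in the exposed row: 3403 − 409 = 2994.
So a = 409, b = 2994, c = 1228, d = 1464.
OR = (a·d)/(b·c) = (409 × 1464) / (2994 × 1228) = 598776 / 3676632 = 0.16286

0.16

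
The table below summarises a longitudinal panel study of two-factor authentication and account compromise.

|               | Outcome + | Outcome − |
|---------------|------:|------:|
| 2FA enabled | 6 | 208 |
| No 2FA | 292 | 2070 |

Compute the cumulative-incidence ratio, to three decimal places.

Cells: a = 6, b = 208, c = 292, d = 2070.
Risk in exposed = 6/214 = 0.02804; risk in unexposed = 292/2362 = 0.12362.
RR = 0.02804 / 0.12362 = 0.22680
The risk is 77% lower among the exposed than among the unexposed.

0.227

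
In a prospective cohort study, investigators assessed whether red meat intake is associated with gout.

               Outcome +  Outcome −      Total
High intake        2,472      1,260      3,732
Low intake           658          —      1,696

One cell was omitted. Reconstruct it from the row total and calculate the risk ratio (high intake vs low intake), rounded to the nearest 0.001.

The missing cell is in the unexposed row: 1696 − 658 = 1038.
So a = 2472, b = 1260, c = 658, d = 1038.
RR = [a/(a+b)] / [c/(c+d)] = (2472/3732) / (658/1696) = 0.66238/0.38797 = 1.70729

1.707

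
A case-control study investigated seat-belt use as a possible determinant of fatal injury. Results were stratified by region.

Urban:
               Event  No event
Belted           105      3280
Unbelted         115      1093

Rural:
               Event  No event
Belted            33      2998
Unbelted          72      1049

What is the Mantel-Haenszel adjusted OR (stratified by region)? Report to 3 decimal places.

0.248

OR_MH = Σ(aᵢdᵢ/nᵢ) / Σ(bᵢcᵢ/nᵢ), where nᵢ is the stratum total.
Stratum 1 (Urban): n = 4593; a·d/n = 105·1093/4593 = 24.9869; b·c/n = 3280·115/4593 = 82.1250
Stratum 2 (Rural): n = 4152; a·d/n = 33·1049/4152 = 8.3374; b·c/n = 2998·72/4152 = 51.9884
OR_MH = (24.9869 + 8.3374) / (82.1250 + 51.9884) = 33.3244 / 134.1134 = 0.24848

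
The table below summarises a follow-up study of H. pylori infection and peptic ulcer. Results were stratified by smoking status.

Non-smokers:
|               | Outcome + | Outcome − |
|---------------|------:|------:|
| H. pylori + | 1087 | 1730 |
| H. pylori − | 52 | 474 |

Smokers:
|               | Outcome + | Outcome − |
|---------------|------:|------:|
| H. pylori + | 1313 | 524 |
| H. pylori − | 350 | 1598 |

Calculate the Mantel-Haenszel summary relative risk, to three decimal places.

3.963

RR_MH = Σ(aᵢ·n₀ᵢ/nᵢ) / Σ(cᵢ·n₁ᵢ/nᵢ), with n₁ᵢ = aᵢ+bᵢ (exposed), n₀ᵢ = cᵢ+dᵢ (unexposed), nᵢ = n₁ᵢ+n₀ᵢ.
Stratum 1 (Non-smokers): n₁ = 2817, n₀ = 526, n = 3343; a·n₀/n = 1087·526/3343 = 171.0326; c·n₁/n = 52·2817/3343 = 43.8181
Stratum 2 (Smokers): n₁ = 1837, n₀ = 1948, n = 3785; a·n₀/n = 1313·1948/3785 = 675.7527; c·n₁/n = 350·1837/3785 = 169.8679
RR_MH = (171.0326 + 675.7527) / (43.8181 + 169.8679) = 846.7853 / 213.6860 = 3.96275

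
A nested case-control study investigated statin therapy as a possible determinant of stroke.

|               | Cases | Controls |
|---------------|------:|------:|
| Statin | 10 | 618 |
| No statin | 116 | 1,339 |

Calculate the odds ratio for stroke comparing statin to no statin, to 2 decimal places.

Cells: a = 10, b = 618, c = 116, d = 1339.
OR = (a·d)/(b·c) = (10 × 1339) / (618 × 116) = 13390 / 71688 = 0.18678
Exposure is associated with lower odds of stroke (OR = 0.19 < 1).

0.19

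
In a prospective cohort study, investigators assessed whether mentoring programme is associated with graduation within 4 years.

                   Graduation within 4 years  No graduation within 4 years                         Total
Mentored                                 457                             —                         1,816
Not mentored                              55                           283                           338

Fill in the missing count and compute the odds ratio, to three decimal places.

The missing cell is in the exposed row: 1816 − 457 = 1359.
So a = 457, b = 1359, c = 55, d = 283.
OR = (a·d)/(b·c) = (457 × 283) / (1359 × 55) = 129331 / 74745 = 1.73030

1.730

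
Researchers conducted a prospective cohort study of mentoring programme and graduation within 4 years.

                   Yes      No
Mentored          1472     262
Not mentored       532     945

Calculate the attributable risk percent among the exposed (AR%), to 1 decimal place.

57.6

Cells: a = 1472, b = 262, c = 532, d = 945.
Risk in exposed = 1472/1734 = 0.84890; risk in unexposed = 532/1477 = 0.36019.
RR = 0.84890/0.36019 = 2.35683
AR% = (RR − 1)/RR × 100 = (2.35683 − 1)/2.35683 × 100 = 57.5701%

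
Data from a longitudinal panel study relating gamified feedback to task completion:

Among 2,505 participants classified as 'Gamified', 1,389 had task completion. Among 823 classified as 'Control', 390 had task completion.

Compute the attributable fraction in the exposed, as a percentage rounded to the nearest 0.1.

14.5

From the description: a = 1389, b = 1116, c = 390, d = 433.
Risk in exposed = 1389/2505 = 0.55449; risk in unexposed = 390/823 = 0.47388.
RR = 0.55449/0.47388 = 1.17012
AR% = (RR − 1)/RR × 100 = (1.17012 − 1)/1.17012 × 100 = 14.5386%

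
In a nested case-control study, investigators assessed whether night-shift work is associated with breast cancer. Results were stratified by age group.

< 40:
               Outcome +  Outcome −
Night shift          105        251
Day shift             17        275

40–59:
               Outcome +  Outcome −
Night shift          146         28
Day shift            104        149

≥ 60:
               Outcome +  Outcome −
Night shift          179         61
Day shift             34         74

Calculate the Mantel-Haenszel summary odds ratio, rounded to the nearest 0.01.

OR_MH = Σ(aᵢdᵢ/nᵢ) / Σ(bᵢcᵢ/nᵢ), where nᵢ is the stratum total.
Stratum 1 (< 40): n = 648; a·d/n = 105·275/648 = 44.5602; b·c/n = 251·17/648 = 6.5849
Stratum 2 (40–59): n = 427; a·d/n = 146·149/427 = 50.9461; b·c/n = 28·104/427 = 6.8197
Stratum 3 (≥ 60): n = 348; a·d/n = 179·74/348 = 38.0632; b·c/n = 61·34/348 = 5.9598
OR_MH = (44.5602 + 50.9461 + 38.0632) / (6.5849 + 6.8197 + 5.9598) = 133.5695 / 19.3643 = 6.89771

6.90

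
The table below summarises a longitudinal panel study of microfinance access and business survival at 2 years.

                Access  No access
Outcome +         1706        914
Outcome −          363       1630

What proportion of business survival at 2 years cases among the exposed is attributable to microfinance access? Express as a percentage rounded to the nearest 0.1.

Reading the table with exposure as columns: a = 1706 (Access, case), b = 363 (Access, non-case), c = 914 (No access, case), d = 1630.
Risk in exposed = 1706/2069 = 0.82455; risk in unexposed = 914/2544 = 0.35928.
RR = 0.82455/0.35928 = 2.29504
AR% = (RR − 1)/RR × 100 = (2.29504 − 1)/2.29504 × 100 = 56.4277%

56.4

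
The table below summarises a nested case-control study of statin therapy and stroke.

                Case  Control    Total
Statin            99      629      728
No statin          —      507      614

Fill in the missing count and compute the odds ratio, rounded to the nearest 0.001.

0.746

The missing cell is in the unexposed row: 614 − 507 = 107.
So a = 99, b = 629, c = 107, d = 507.
OR = (a·d)/(b·c) = (99 × 507) / (629 × 107) = 50193 / 67303 = 0.74578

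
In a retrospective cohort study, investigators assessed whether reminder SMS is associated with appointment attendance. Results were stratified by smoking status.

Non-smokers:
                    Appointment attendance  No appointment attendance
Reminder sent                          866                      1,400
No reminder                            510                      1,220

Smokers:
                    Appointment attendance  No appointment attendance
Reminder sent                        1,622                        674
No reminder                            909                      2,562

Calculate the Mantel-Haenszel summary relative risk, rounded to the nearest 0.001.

2.075

RR_MH = Σ(aᵢ·n₀ᵢ/nᵢ) / Σ(cᵢ·n₁ᵢ/nᵢ), with n₁ᵢ = aᵢ+bᵢ (exposed), n₀ᵢ = cᵢ+dᵢ (unexposed), nᵢ = n₁ᵢ+n₀ᵢ.
Stratum 1 (Non-smokers): n₁ = 2266, n₀ = 1730, n = 3996; a·n₀/n = 866·1730/3996 = 374.9199; c·n₁/n = 510·2266/3996 = 289.2042
Stratum 2 (Smokers): n₁ = 2296, n₀ = 3471, n = 5767; a·n₀/n = 1622·3471/5767 = 976.2376; c·n₁/n = 909·2296/5767 = 361.8977
RR_MH = (374.9199 + 976.2376) / (289.2042 + 361.8977) = 1351.1575 / 651.1019 = 2.07519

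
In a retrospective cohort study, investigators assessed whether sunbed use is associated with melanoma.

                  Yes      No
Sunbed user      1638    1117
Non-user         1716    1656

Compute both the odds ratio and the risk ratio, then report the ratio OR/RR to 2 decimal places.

1.21

Cells: a = 1638, b = 1117, c = 1716, d = 1656.
OR = (1638·1656)/(1117·1716) = 2712528/1916772 = 1.41515
Risk in exposed = 1638/2755 = 0.59456; risk in unexposed = 1716/3372 = 0.50890; RR = 1.16832
OR/RR = 1.41515 / 1.16832 = 1.21127
The outcome is not rare, so the OR lies further from 1 than the RR.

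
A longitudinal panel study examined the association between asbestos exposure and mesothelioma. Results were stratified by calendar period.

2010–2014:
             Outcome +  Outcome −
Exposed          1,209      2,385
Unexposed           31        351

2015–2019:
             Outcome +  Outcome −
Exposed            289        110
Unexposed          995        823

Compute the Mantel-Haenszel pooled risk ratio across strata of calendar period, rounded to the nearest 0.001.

RR_MH = Σ(aᵢ·n₀ᵢ/nᵢ) / Σ(cᵢ·n₁ᵢ/nᵢ), with n₁ᵢ = aᵢ+bᵢ (exposed), n₀ᵢ = cᵢ+dᵢ (unexposed), nᵢ = n₁ᵢ+n₀ᵢ.
Stratum 1 (2010–2014): n₁ = 3594, n₀ = 382, n = 3976; a·n₀/n = 1209·382/3976 = 116.1564; c·n₁/n = 31·3594/3976 = 28.0216
Stratum 2 (2015–2019): n₁ = 399, n₀ = 1818, n = 2217; a·n₀/n = 289·1818/2217 = 236.9878; c·n₁/n = 995·399/2217 = 179.0731
RR_MH = (116.1564 + 236.9878) / (28.0216 + 179.0731) = 353.1443 / 207.0947 = 1.70523

1.705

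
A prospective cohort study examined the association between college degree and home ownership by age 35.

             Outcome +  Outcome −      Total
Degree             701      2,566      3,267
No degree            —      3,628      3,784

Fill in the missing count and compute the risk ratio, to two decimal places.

The missing cell is in the unexposed row: 3784 − 3628 = 156.
So a = 701, b = 2566, c = 156, d = 3628.
RR = [a/(a+b)] / [c/(c+d)] = (701/3267) / (156/3784) = 0.21457/0.04123 = 5.20470

5.20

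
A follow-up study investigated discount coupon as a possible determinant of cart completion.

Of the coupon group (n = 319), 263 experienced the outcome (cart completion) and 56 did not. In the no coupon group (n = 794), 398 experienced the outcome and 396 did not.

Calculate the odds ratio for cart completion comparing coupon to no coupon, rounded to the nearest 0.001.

From the description: a = 263, b = 56, c = 398, d = 396.
OR = (a·d)/(b·c) = (263 × 396) / (56 × 398) = 104148 / 22288 = 4.67283
The odds of cart completion are about 4.67 times as high in the coupon group.

4.673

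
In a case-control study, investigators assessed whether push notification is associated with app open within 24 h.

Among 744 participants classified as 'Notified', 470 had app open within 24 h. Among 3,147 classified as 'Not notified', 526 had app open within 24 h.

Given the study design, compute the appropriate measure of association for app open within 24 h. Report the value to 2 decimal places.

8.55

From the description: a = 470, b = 274, c = 526, d = 2621.
This is a case-control study: participants were sampled on outcome status, so risks in the source population cannot be estimated directly — relative risk is not valid here. The odds ratio is the appropriate measure.
OR = (a·d)/(b·c) = (470 × 2621) / (274 × 526) = 1231870 / 144124 = 8.54729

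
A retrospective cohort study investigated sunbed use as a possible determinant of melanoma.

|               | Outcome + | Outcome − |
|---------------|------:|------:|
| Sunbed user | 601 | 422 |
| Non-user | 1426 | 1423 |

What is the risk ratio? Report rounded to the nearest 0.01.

1.17

Cells: a = 601, b = 422, c = 1426, d = 1423.
Risk in exposed = 601/1023 = 0.58749; risk in unexposed = 1426/2849 = 0.50053.
RR = 0.58749 / 0.50053 = 1.17374
The risk among the exposed is 1.17 times that among the unexposed.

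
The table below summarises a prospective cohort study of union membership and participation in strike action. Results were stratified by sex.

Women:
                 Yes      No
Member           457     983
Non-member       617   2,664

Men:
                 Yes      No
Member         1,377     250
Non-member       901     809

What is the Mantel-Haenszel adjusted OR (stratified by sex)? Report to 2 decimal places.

3.02

OR_MH = Σ(aᵢdᵢ/nᵢ) / Σ(bᵢcᵢ/nᵢ), where nᵢ is the stratum total.
Stratum 1 (Women): n = 4721; a·d/n = 457·2664/4721 = 257.8793; b·c/n = 983·617/4721 = 128.4709
Stratum 2 (Men): n = 3337; a·d/n = 1377·809/3337 = 333.8307; b·c/n = 250·901/3337 = 67.5007
OR_MH = (257.8793 + 333.8307) / (128.4709 + 67.5007) = 591.7099 / 195.9716 = 3.01937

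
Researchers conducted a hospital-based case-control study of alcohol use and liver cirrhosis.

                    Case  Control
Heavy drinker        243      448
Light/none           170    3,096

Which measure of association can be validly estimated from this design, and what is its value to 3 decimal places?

9.878

Cells: a = 243, b = 448, c = 170, d = 3096.
This is a hospital-based case-control study: participants were sampled on outcome status, so risks in the source population cannot be estimated directly — relative risk is not valid here. The odds ratio is the appropriate measure.
OR = (a·d)/(b·c) = (243 × 3096) / (448 × 170) = 752328 / 76160 = 9.87826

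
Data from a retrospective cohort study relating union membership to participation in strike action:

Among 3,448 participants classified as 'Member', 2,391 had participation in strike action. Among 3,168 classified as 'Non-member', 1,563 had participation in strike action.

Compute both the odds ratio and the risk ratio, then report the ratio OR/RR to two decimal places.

From the description: a = 2391, b = 1057, c = 1563, d = 1605.
OR = (2391·1605)/(1057·1563) = 3837555/1652091 = 2.32285
Risk in exposed = 2391/3448 = 0.69345; risk in unexposed = 1563/3168 = 0.49337; RR = 1.40552
OR/RR = 2.32285 / 1.40552 = 1.65265
The outcome is not rare, so the OR lies further from 1 than the RR.

1.65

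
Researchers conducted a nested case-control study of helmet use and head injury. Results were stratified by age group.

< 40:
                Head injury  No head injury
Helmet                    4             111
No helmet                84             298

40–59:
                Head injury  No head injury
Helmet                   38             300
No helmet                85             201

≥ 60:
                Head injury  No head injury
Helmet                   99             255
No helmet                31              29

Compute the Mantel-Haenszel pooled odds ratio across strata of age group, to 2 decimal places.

0.27

OR_MH = Σ(aᵢdᵢ/nᵢ) / Σ(bᵢcᵢ/nᵢ), where nᵢ is the stratum total.
Stratum 1 (< 40): n = 497; a·d/n = 4·298/497 = 2.3984; b·c/n = 111·84/497 = 18.7606
Stratum 2 (40–59): n = 624; a·d/n = 38·201/624 = 12.2404; b·c/n = 300·85/624 = 40.8654
Stratum 3 (≥ 60): n = 414; a·d/n = 99·29/414 = 6.9348; b·c/n = 255·31/414 = 19.0942
OR_MH = (2.3984 + 12.2404 + 6.9348) / (18.7606 + 40.8654 + 19.0942) = 21.5736 / 78.7202 = 0.27405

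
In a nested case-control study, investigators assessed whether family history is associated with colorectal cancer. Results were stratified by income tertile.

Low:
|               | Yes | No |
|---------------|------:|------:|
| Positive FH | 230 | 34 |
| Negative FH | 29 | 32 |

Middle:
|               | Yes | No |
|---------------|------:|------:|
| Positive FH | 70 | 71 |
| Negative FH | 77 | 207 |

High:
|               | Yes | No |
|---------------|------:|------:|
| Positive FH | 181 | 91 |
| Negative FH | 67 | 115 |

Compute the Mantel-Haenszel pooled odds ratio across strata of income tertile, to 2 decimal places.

3.50

OR_MH = Σ(aᵢdᵢ/nᵢ) / Σ(bᵢcᵢ/nᵢ), where nᵢ is the stratum total.
Stratum 1 (Low): n = 325; a·d/n = 230·32/325 = 22.6462; b·c/n = 34·29/325 = 3.0338
Stratum 2 (Middle): n = 425; a·d/n = 70·207/425 = 34.0941; b·c/n = 71·77/425 = 12.8635
Stratum 3 (High): n = 454; a·d/n = 181·115/454 = 45.8480; b·c/n = 91·67/454 = 13.4295
OR_MH = (22.6462 + 34.0941 + 45.8480) / (3.0338 + 12.8635 + 13.4295) = 102.5883 / 29.3269 = 3.49810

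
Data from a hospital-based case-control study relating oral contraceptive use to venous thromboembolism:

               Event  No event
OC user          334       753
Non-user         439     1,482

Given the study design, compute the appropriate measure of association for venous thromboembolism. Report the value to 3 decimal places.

1.497

Cells: a = 334, b = 753, c = 439, d = 1482.
This is a hospital-based case-control study: participants were sampled on outcome status, so risks in the source population cannot be estimated directly — relative risk is not valid here. The odds ratio is the appropriate measure.
OR = (a·d)/(b·c) = (334 × 1482) / (753 × 439) = 494988 / 330567 = 1.49739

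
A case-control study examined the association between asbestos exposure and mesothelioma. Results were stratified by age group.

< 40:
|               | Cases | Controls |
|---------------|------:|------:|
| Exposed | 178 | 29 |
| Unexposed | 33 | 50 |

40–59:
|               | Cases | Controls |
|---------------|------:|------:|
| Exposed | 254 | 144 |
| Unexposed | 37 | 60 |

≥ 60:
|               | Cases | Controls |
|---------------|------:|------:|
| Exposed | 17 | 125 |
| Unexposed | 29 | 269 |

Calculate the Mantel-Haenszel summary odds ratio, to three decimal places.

3.223

OR_MH = Σ(aᵢdᵢ/nᵢ) / Σ(bᵢcᵢ/nᵢ), where nᵢ is the stratum total.
Stratum 1 (< 40): n = 290; a·d/n = 178·50/290 = 30.6897; b·c/n = 29·33/290 = 3.3000
Stratum 2 (40–59): n = 495; a·d/n = 254·60/495 = 30.7879; b·c/n = 144·37/495 = 10.7636
Stratum 3 (≥ 60): n = 440; a·d/n = 17·269/440 = 10.3932; b·c/n = 125·29/440 = 8.2386
OR_MH = (30.6897 + 30.7879 + 10.3932) / (3.3000 + 10.7636 + 8.2386) = 71.8707 / 22.3023 = 3.22257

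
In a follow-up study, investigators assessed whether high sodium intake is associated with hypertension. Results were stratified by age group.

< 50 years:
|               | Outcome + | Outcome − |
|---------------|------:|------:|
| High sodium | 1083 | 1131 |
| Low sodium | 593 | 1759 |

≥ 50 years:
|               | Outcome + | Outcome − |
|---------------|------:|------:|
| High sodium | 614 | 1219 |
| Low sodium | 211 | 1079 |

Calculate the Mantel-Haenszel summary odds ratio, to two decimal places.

OR_MH = Σ(aᵢdᵢ/nᵢ) / Σ(bᵢcᵢ/nᵢ), where nᵢ is the stratum total.
Stratum 1 (< 50 years): n = 4566; a·d/n = 1083·1759/4566 = 417.2135; b·c/n = 1131·593/4566 = 146.8863
Stratum 2 (≥ 50 years): n = 3123; a·d/n = 614·1079/3123 = 212.1377; b·c/n = 1219·211/3123 = 82.3596
OR_MH = (417.2135 + 212.1377) / (146.8863 + 82.3596) = 629.3512 / 229.2459 = 2.74531

2.75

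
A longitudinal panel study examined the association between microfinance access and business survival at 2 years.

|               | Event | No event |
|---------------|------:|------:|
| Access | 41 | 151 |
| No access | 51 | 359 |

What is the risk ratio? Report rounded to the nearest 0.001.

Cells: a = 41, b = 151, c = 51, d = 359.
Risk in exposed = 41/192 = 0.21354; risk in unexposed = 51/410 = 0.12439.
RR = 0.21354 / 0.12439 = 1.71671
The risk among the exposed is 1.72 times that among the unexposed.

1.717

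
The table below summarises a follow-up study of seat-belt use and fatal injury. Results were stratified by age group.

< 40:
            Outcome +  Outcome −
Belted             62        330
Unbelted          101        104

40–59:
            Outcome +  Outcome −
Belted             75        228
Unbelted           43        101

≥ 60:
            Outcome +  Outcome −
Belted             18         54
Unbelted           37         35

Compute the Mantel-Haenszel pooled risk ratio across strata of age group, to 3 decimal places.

RR_MH = Σ(aᵢ·n₀ᵢ/nᵢ) / Σ(cᵢ·n₁ᵢ/nᵢ), with n₁ᵢ = aᵢ+bᵢ (exposed), n₀ᵢ = cᵢ+dᵢ (unexposed), nᵢ = n₁ᵢ+n₀ᵢ.
Stratum 1 (< 40): n₁ = 392, n₀ = 205, n = 597; a·n₀/n = 62·205/597 = 21.2898; c·n₁/n = 101·392/597 = 66.3183
Stratum 2 (40–59): n₁ = 303, n₀ = 144, n = 447; a·n₀/n = 75·144/447 = 24.1611; c·n₁/n = 43·303/447 = 29.1477
Stratum 3 (≥ 60): n₁ = 72, n₀ = 72, n = 144; a·n₀/n = 18·72/144 = 9.0000; c·n₁/n = 37·72/144 = 18.5000
RR_MH = (21.2898 + 24.1611 + 9.0000) / (66.3183 + 29.1477 + 18.5000) = 54.4509 / 113.9659 = 0.47778

0.478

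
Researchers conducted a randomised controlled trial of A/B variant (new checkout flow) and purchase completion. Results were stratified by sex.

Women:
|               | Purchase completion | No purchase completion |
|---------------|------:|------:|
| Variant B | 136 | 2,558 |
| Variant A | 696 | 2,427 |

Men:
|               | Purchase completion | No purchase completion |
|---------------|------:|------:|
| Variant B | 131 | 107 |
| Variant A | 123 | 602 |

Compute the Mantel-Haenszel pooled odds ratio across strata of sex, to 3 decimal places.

OR_MH = Σ(aᵢdᵢ/nᵢ) / Σ(bᵢcᵢ/nᵢ), where nᵢ is the stratum total.
Stratum 1 (Women): n = 5817; a·d/n = 136·2427/5817 = 56.7427; b·c/n = 2558·696/5817 = 306.0629
Stratum 2 (Men): n = 963; a·d/n = 131·602/963 = 81.8920; b·c/n = 107·123/963 = 13.6667
OR_MH = (56.7427 + 81.8920) / (306.0629 + 13.6667) = 138.6347 / 319.7296 = 0.43360

0.434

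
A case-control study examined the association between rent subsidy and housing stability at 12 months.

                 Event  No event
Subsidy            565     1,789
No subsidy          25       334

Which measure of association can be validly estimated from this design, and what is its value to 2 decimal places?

4.22

Cells: a = 565, b = 1789, c = 25, d = 334.
This is a case-control study: participants were sampled on outcome status, so risks in the source population cannot be estimated directly — relative risk is not valid here. The odds ratio is the appropriate measure.
OR = (a·d)/(b·c) = (565 × 334) / (1789 × 25) = 188710 / 44725 = 4.21934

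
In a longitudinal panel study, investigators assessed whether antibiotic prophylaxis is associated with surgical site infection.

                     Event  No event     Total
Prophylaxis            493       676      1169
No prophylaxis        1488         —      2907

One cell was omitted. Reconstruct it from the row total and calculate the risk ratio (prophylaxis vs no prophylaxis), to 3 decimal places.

0.824

The missing cell is in the unexposed row: 2907 − 1488 = 1419.
So a = 493, b = 676, c = 1488, d = 1419.
RR = [a/(a+b)] / [c/(c+d)] = (493/1169) / (1488/2907) = 0.42173/0.51187 = 0.82390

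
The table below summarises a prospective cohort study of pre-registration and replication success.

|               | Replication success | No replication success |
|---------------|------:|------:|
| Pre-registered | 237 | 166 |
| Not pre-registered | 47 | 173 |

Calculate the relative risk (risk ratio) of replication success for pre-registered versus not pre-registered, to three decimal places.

2.753

Cells: a = 237, b = 166, c = 47, d = 173.
Risk in exposed = 237/403 = 0.58809; risk in unexposed = 47/220 = 0.21364.
RR = 0.58809 / 0.21364 = 2.75276
The risk among the exposed is 2.75 times that among the unexposed.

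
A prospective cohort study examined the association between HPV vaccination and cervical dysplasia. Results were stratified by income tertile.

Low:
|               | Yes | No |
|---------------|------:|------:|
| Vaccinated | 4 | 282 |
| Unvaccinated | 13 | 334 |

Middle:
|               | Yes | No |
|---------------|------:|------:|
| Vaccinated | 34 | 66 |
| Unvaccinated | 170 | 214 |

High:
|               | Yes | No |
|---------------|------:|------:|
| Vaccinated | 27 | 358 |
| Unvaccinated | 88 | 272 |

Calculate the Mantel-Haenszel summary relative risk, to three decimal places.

0.488

RR_MH = Σ(aᵢ·n₀ᵢ/nᵢ) / Σ(cᵢ·n₁ᵢ/nᵢ), with n₁ᵢ = aᵢ+bᵢ (exposed), n₀ᵢ = cᵢ+dᵢ (unexposed), nᵢ = n₁ᵢ+n₀ᵢ.
Stratum 1 (Low): n₁ = 286, n₀ = 347, n = 633; a·n₀/n = 4·347/633 = 2.1927; c·n₁/n = 13·286/633 = 5.8736
Stratum 2 (Middle): n₁ = 100, n₀ = 384, n = 484; a·n₀/n = 34·384/484 = 26.9752; c·n₁/n = 170·100/484 = 35.1240
Stratum 3 (High): n₁ = 385, n₀ = 360, n = 745; a·n₀/n = 27·360/745 = 13.0470; c·n₁/n = 88·385/745 = 45.4765
RR_MH = (2.1927 + 26.9752 + 13.0470) / (5.8736 + 35.1240 + 45.4765) = 42.2149 / 86.4741 = 0.48818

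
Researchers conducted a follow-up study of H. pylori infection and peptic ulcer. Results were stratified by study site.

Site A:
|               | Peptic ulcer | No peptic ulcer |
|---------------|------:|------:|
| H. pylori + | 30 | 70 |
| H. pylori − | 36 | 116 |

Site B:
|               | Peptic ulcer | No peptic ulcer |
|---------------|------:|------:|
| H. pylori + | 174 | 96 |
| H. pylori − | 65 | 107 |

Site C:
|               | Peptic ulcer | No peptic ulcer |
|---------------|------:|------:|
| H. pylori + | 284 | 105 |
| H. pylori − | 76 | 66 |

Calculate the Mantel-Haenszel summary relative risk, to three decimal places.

1.475

RR_MH = Σ(aᵢ·n₀ᵢ/nᵢ) / Σ(cᵢ·n₁ᵢ/nᵢ), with n₁ᵢ = aᵢ+bᵢ (exposed), n₀ᵢ = cᵢ+dᵢ (unexposed), nᵢ = n₁ᵢ+n₀ᵢ.
Stratum 1 (Site A): n₁ = 100, n₀ = 152, n = 252; a·n₀/n = 30·152/252 = 18.0952; c·n₁/n = 36·100/252 = 14.2857
Stratum 2 (Site B): n₁ = 270, n₀ = 172, n = 442; a·n₀/n = 174·172/442 = 67.7104; c·n₁/n = 65·270/442 = 39.7059
Stratum 3 (Site C): n₁ = 389, n₀ = 142, n = 531; a·n₀/n = 284·142/531 = 75.9473; c·n₁/n = 76·389/531 = 55.6761
RR_MH = (18.0952 + 67.7104 + 75.9473) / (14.2857 + 39.7059 + 55.6761) = 161.7529 / 109.6677 = 1.47494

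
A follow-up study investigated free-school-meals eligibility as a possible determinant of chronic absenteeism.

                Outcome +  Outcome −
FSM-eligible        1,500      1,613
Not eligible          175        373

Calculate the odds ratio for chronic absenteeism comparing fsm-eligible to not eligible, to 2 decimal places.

Cells: a = 1500, b = 1613, c = 175, d = 373.
OR = (a·d)/(b·c) = (1500 × 373) / (1613 × 175) = 559500 / 282275 = 1.98211
The odds of chronic absenteeism are about 1.98 times as high in the fsm-eligible group.

1.98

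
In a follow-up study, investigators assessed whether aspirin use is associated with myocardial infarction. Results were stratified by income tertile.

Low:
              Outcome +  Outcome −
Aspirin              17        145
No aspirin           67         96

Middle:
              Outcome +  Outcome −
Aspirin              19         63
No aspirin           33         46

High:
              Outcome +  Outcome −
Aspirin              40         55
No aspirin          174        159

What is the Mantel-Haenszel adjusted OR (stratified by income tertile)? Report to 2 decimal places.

OR_MH = Σ(aᵢdᵢ/nᵢ) / Σ(bᵢcᵢ/nᵢ), where nᵢ is the stratum total.
Stratum 1 (Low): n = 325; a·d/n = 17·96/325 = 5.0215; b·c/n = 145·67/325 = 29.8923
Stratum 2 (Middle): n = 161; a·d/n = 19·46/161 = 5.4286; b·c/n = 63·33/161 = 12.9130
Stratum 3 (High): n = 428; a·d/n = 40·159/428 = 14.8598; b·c/n = 55·174/428 = 22.3598
OR_MH = (5.0215 + 5.4286 + 14.8598) / (29.8923 + 12.9130 + 22.3598) = 25.3099 / 65.1652 = 0.38840

0.39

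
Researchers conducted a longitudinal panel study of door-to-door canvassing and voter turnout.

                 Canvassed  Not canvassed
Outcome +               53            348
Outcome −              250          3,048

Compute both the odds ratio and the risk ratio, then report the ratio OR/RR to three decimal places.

1.088

Reading the table with exposure as columns: a = 53 (Canvassed, case), b = 250 (Canvassed, non-case), c = 348 (Not canvassed, case), d = 3048.
OR = (53·3048)/(250·348) = 161544/87000 = 1.85683
Risk in exposed = 53/303 = 0.17492; risk in unexposed = 348/3396 = 0.10247; RR = 1.70695
OR/RR = 1.85683 / 1.70695 = 1.08780
The outcome is not rare, so the OR lies further from 1 than the RR.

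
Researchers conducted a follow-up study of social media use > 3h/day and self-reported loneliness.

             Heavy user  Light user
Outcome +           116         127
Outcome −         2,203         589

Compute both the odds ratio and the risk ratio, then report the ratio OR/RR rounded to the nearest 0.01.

Reading the table with exposure as columns: a = 116 (Heavy user, case), b = 2203 (Heavy user, non-case), c = 127 (Light user, case), d = 589.
OR = (116·589)/(2203·127) = 68324/279781 = 0.24421
Risk in exposed = 116/2319 = 0.05002; risk in unexposed = 127/716 = 0.17737; RR = 0.28201
OR/RR = 0.24421 / 0.28201 = 0.86594
The outcome is not rare, so the OR lies further from 1 than the RR.

0.87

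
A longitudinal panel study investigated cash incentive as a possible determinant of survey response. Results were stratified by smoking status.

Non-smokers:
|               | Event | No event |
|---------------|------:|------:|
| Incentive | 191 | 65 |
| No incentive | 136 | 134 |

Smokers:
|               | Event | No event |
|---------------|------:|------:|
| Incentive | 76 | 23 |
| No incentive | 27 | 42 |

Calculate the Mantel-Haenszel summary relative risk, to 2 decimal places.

1.57

RR_MH = Σ(aᵢ·n₀ᵢ/nᵢ) / Σ(cᵢ·n₁ᵢ/nᵢ), with n₁ᵢ = aᵢ+bᵢ (exposed), n₀ᵢ = cᵢ+dᵢ (unexposed), nᵢ = n₁ᵢ+n₀ᵢ.
Stratum 1 (Non-smokers): n₁ = 256, n₀ = 270, n = 526; a·n₀/n = 191·270/526 = 98.0418; c·n₁/n = 136·256/526 = 66.1901
Stratum 2 (Smokers): n₁ = 99, n₀ = 69, n = 168; a·n₀/n = 76·69/168 = 31.2143; c·n₁/n = 27·99/168 = 15.9107
RR_MH = (98.0418 + 31.2143) / (66.1901 + 15.9107) = 129.2561 / 82.1008 = 1.57436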